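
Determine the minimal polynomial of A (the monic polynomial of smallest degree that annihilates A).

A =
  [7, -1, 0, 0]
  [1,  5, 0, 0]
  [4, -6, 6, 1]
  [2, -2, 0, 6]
x^2 - 12*x + 36

The characteristic polynomial is χ_A(x) = (x - 6)^4, so the eigenvalues are known. The minimal polynomial is
  m_A(x) = Π_λ (x − λ)^{k_λ}
where k_λ is the size of the *largest* Jordan block for λ (equivalently, the smallest k with (A − λI)^k v = 0 for every generalised eigenvector v of λ).

  λ = 6: largest Jordan block has size 2, contributing (x − 6)^2

So m_A(x) = (x - 6)^2 = x^2 - 12*x + 36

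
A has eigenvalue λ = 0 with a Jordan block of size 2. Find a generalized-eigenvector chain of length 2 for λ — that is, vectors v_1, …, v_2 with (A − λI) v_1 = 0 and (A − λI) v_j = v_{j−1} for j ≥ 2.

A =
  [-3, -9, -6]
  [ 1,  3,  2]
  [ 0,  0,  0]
A Jordan chain for λ = 0 of length 2:
v_1 = (-3, 1, 0)ᵀ
v_2 = (1, 0, 0)ᵀ

Let N = A − (0)·I. We want v_2 with N^2 v_2 = 0 but N^1 v_2 ≠ 0; then v_{j-1} := N · v_j for j = 2, …, 2.

Pick v_2 = (1, 0, 0)ᵀ.
Then v_1 = N · v_2 = (-3, 1, 0)ᵀ.

Sanity check: (A − (0)·I) v_1 = (0, 0, 0)ᵀ = 0. ✓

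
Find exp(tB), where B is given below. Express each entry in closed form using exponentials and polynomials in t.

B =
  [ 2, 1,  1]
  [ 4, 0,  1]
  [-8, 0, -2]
e^{tB} =
  [2*t + 1, t^2 + t, t^2/2 + t]
  [4*t, 2*t^2 + 1, t^2 + t]
  [-8*t, -4*t^2, -2*t^2 - 2*t + 1]

Strategy: write B = P · J · P⁻¹ where J is a Jordan canonical form, so e^{tB} = P · e^{tJ} · P⁻¹, and e^{tJ} can be computed block-by-block.

B has Jordan form
J =
  [0, 1, 0]
  [0, 0, 1]
  [0, 0, 0]
(up to reordering of blocks).

Per-block formulas:
  For a 3×3 Jordan block J_3(0): exp(t · J_3(0)) = e^(0t)·(I + t·N + (t^2/2)·N^2), where N is the 3×3 nilpotent shift.

After assembling e^{tJ} and conjugating by P, we get:

e^{tB} =
  [2*t + 1, t^2 + t, t^2/2 + t]
  [4*t, 2*t^2 + 1, t^2 + t]
  [-8*t, -4*t^2, -2*t^2 - 2*t + 1]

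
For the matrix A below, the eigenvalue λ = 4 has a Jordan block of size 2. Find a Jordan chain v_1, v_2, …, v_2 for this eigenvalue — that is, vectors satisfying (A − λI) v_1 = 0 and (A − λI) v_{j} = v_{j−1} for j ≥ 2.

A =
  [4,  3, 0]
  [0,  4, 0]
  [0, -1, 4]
A Jordan chain for λ = 4 of length 2:
v_1 = (3, 0, -1)ᵀ
v_2 = (0, 1, 0)ᵀ

Let N = A − (4)·I. We want v_2 with N^2 v_2 = 0 but N^1 v_2 ≠ 0; then v_{j-1} := N · v_j for j = 2, …, 2.

Pick v_2 = (0, 1, 0)ᵀ.
Then v_1 = N · v_2 = (3, 0, -1)ᵀ.

Sanity check: (A − (4)·I) v_1 = (0, 0, 0)ᵀ = 0. ✓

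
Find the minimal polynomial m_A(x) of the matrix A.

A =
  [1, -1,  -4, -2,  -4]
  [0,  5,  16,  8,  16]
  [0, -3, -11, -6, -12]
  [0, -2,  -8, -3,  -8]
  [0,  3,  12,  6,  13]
x^2 - 2*x + 1

The characteristic polynomial is χ_A(x) = (x - 1)^5, so the eigenvalues are known. The minimal polynomial is
  m_A(x) = Π_λ (x − λ)^{k_λ}
where k_λ is the size of the *largest* Jordan block for λ (equivalently, the smallest k with (A − λI)^k v = 0 for every generalised eigenvector v of λ).

  λ = 1: largest Jordan block has size 2, contributing (x − 1)^2

So m_A(x) = (x - 1)^2 = x^2 - 2*x + 1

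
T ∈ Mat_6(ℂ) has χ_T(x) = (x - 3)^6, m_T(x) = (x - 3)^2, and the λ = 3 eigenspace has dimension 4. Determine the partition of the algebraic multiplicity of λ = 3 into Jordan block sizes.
Block sizes for λ = 3: [2, 2, 1, 1]

Step 1 — from the characteristic polynomial, algebraic multiplicity of λ = 3 is 6. From dim ker(T − (3)·I) = 4, there are exactly 4 Jordan blocks for λ = 3.
Step 2 — from the minimal polynomial, the factor (x − 3)^2 tells us the largest block for λ = 3 has size 2.
Step 3 — with total size 6, 4 blocks, and largest block 2, the block sizes (in nonincreasing order) are [2, 2, 1, 1].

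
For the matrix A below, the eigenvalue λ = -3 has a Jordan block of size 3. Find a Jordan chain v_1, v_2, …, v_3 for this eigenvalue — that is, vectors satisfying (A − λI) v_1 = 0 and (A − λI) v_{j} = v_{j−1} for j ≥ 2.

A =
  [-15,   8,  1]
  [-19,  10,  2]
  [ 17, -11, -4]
A Jordan chain for λ = -3 of length 3:
v_1 = (9, 15, -12)ᵀ
v_2 = (-12, -19, 17)ᵀ
v_3 = (1, 0, 0)ᵀ

Let N = A − (-3)·I. We want v_3 with N^3 v_3 = 0 but N^2 v_3 ≠ 0; then v_{j-1} := N · v_j for j = 3, …, 2.

Pick v_3 = (1, 0, 0)ᵀ.
Then v_2 = N · v_3 = (-12, -19, 17)ᵀ.
Then v_1 = N · v_2 = (9, 15, -12)ᵀ.

Sanity check: (A − (-3)·I) v_1 = (0, 0, 0)ᵀ = 0. ✓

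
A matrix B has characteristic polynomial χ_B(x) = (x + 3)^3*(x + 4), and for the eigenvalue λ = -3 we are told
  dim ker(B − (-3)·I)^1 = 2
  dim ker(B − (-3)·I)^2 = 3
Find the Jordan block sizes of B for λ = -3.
Block sizes for λ = -3: [2, 1]

From the dimensions of kernels of powers, the number of Jordan blocks of size at least j is d_j − d_{j−1} where d_j = dim ker(N^j) (with d_0 = 0). Computing the differences gives [2, 1].
The number of blocks of size exactly k is (#blocks of size ≥ k) − (#blocks of size ≥ k + 1), so the partition is: 1 block(s) of size 1, 1 block(s) of size 2.
In nonincreasing order the block sizes are [2, 1].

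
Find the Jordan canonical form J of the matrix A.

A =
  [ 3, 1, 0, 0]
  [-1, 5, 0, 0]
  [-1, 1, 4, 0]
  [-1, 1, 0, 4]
J_2(4) ⊕ J_1(4) ⊕ J_1(4)

The characteristic polynomial is
  det(x·I − A) = x^4 - 16*x^3 + 96*x^2 - 256*x + 256 = (x - 4)^4

Eigenvalues and multiplicities (the geometric multiplicity of λ is n − rank(A − λI), which equals the number of Jordan blocks for λ):
  λ = 4: algebraic multiplicity = 4, geometric multiplicity = 3

Determining the block sizes for each eigenvalue:
  λ = 4: 3 blocks summing to 4 forces exactly one block of size 2 and the rest size 1 → block sizes [2, 1, 1]

Assembling the blocks gives a Jordan form
J =
  [4, 1, 0, 0]
  [0, 4, 0, 0]
  [0, 0, 4, 0]
  [0, 0, 0, 4]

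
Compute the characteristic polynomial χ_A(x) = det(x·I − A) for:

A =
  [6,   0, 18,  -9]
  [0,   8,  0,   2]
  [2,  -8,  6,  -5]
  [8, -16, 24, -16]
x^4 - 4*x^3

Expanding det(x·I − A) (e.g. by cofactor expansion or by noting that A is similar to its Jordan form J, which has the same characteristic polynomial as A) gives
  χ_A(x) = x^4 - 4*x^3
which factors as x^3*(x - 4). The eigenvalues (with algebraic multiplicities) are λ = 0 with multiplicity 3, λ = 4 with multiplicity 1.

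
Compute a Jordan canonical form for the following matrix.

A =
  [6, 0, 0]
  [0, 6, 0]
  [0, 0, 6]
J_1(6) ⊕ J_1(6) ⊕ J_1(6)

The characteristic polynomial is
  det(x·I − A) = x^3 - 18*x^2 + 108*x - 216 = (x - 6)^3

Eigenvalues and multiplicities (the geometric multiplicity of λ is n − rank(A − λI), which equals the number of Jordan blocks for λ):
  λ = 6: algebraic multiplicity = 3, geometric multiplicity = 3

Determining the block sizes for each eigenvalue:
  λ = 6: gm = am = 3, so every block has size 1 → block sizes [1, 1, 1]

Assembling the blocks gives a Jordan form
J =
  [6, 0, 0]
  [0, 6, 0]
  [0, 0, 6]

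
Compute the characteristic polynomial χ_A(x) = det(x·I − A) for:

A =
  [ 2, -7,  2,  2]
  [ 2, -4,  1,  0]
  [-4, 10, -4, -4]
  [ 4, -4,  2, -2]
x^4 + 8*x^3 + 24*x^2 + 32*x + 16

Expanding det(x·I − A) (e.g. by cofactor expansion or by noting that A is similar to its Jordan form J, which has the same characteristic polynomial as A) gives
  χ_A(x) = x^4 + 8*x^3 + 24*x^2 + 32*x + 16
which factors as (x + 2)^4. The eigenvalues (with algebraic multiplicities) are λ = -2 with multiplicity 4.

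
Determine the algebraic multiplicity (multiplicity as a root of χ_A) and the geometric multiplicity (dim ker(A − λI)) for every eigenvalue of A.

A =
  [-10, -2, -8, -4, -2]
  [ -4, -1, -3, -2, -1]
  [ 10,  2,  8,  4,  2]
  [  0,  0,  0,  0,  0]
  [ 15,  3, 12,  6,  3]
λ = 0: alg = 5, geom = 3

Step 1 — factor the characteristic polynomial to read off the algebraic multiplicities:
  χ_A(x) = x^5

Step 2 — compute geometric multiplicities via the rank-nullity identity g(λ) = n − rank(A − λI):
  rank(A − (0)·I) = 2, so dim ker(A − (0)·I) = n − 2 = 3

Summary:
  λ = 0: algebraic multiplicity = 5, geometric multiplicity = 3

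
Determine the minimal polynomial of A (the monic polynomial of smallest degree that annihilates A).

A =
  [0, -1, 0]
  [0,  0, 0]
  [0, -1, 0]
x^2

The characteristic polynomial is χ_A(x) = x^3, so the eigenvalues are known. The minimal polynomial is
  m_A(x) = Π_λ (x − λ)^{k_λ}
where k_λ is the size of the *largest* Jordan block for λ (equivalently, the smallest k with (A − λI)^k v = 0 for every generalised eigenvector v of λ).

  λ = 0: largest Jordan block has size 2, contributing (x − 0)^2

So m_A(x) = x^2 = x^2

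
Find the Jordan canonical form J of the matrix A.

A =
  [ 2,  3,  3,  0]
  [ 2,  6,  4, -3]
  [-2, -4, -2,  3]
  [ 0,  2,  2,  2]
J_2(2) ⊕ J_2(2)

The characteristic polynomial is
  det(x·I − A) = x^4 - 8*x^3 + 24*x^2 - 32*x + 16 = (x - 2)^4

Eigenvalues and multiplicities (the geometric multiplicity of λ is n − rank(A − λI), which equals the number of Jordan blocks for λ):
  λ = 2: algebraic multiplicity = 4, geometric multiplicity = 2

Determining the block sizes for each eigenvalue:
  λ = 2: with am = 4 and gm = 2, the partition is not yet determined (e.g. several partitions of 4 into 2 parts exist). Let N = A − (2)·I. Computing rank(N^1) = 2, rank(N^2) = 0; the number of blocks of size ≥ j is rank(N^{j−1}) − rank(N^j), giving [2, 2]. So we have 2 block(s) of size 2 → block sizes [2, 2]

Assembling the blocks gives a Jordan form
J =
  [2, 1, 0, 0]
  [0, 2, 0, 0]
  [0, 0, 2, 1]
  [0, 0, 0, 2]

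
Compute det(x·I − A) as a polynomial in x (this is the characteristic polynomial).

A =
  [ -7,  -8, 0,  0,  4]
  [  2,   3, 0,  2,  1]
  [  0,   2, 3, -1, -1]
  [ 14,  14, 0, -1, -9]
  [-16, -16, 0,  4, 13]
x^5 - 11*x^4 + 46*x^3 - 90*x^2 + 81*x - 27

Expanding det(x·I − A) (e.g. by cofactor expansion or by noting that A is similar to its Jordan form J, which has the same characteristic polynomial as A) gives
  χ_A(x) = x^5 - 11*x^4 + 46*x^3 - 90*x^2 + 81*x - 27
which factors as (x - 3)^3*(x - 1)^2. The eigenvalues (with algebraic multiplicities) are λ = 1 with multiplicity 2, λ = 3 with multiplicity 3.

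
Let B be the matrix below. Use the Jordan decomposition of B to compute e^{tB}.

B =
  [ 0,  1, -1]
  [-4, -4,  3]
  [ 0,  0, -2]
e^{tB} =
  [2*t*exp(-2*t) + exp(-2*t), t*exp(-2*t), t^2*exp(-2*t)/2 - t*exp(-2*t)]
  [-4*t*exp(-2*t), -2*t*exp(-2*t) + exp(-2*t), -t^2*exp(-2*t) + 3*t*exp(-2*t)]
  [0, 0, exp(-2*t)]

Strategy: write B = P · J · P⁻¹ where J is a Jordan canonical form, so e^{tB} = P · e^{tJ} · P⁻¹, and e^{tJ} can be computed block-by-block.

B has Jordan form
J =
  [-2,  1,  0]
  [ 0, -2,  1]
  [ 0,  0, -2]
(up to reordering of blocks).

Per-block formulas:
  For a 3×3 Jordan block J_3(-2): exp(t · J_3(-2)) = e^(-2t)·(I + t·N + (t^2/2)·N^2), where N is the 3×3 nilpotent shift.

After assembling e^{tJ} and conjugating by P, we get:

e^{tB} =
  [2*t*exp(-2*t) + exp(-2*t), t*exp(-2*t), t^2*exp(-2*t)/2 - t*exp(-2*t)]
  [-4*t*exp(-2*t), -2*t*exp(-2*t) + exp(-2*t), -t^2*exp(-2*t) + 3*t*exp(-2*t)]
  [0, 0, exp(-2*t)]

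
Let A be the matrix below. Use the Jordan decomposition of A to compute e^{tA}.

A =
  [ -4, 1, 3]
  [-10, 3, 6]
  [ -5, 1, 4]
e^{tA} =
  [-5*t*exp(t) + exp(t), t*exp(t), 3*t*exp(t)]
  [-10*t*exp(t), 2*t*exp(t) + exp(t), 6*t*exp(t)]
  [-5*t*exp(t), t*exp(t), 3*t*exp(t) + exp(t)]

Strategy: write A = P · J · P⁻¹ where J is a Jordan canonical form, so e^{tA} = P · e^{tJ} · P⁻¹, and e^{tJ} can be computed block-by-block.

A has Jordan form
J =
  [1, 1, 0]
  [0, 1, 0]
  [0, 0, 1]
(up to reordering of blocks).

Per-block formulas:
  For a 2×2 Jordan block J_2(1): exp(t · J_2(1)) = e^(1t)·(I + t·N), where N is the 2×2 nilpotent shift.
  For a 1×1 block at λ = 1: exp(t · [1]) = [e^(1t)].

After assembling e^{tJ} and conjugating by P, we get:

e^{tA} =
  [-5*t*exp(t) + exp(t), t*exp(t), 3*t*exp(t)]
  [-10*t*exp(t), 2*t*exp(t) + exp(t), 6*t*exp(t)]
  [-5*t*exp(t), t*exp(t), 3*t*exp(t) + exp(t)]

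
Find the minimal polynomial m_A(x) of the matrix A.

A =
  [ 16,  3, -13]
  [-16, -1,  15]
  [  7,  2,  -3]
x^3 - 12*x^2 + 48*x - 64

The characteristic polynomial is χ_A(x) = (x - 4)^3, so the eigenvalues are known. The minimal polynomial is
  m_A(x) = Π_λ (x − λ)^{k_λ}
where k_λ is the size of the *largest* Jordan block for λ (equivalently, the smallest k with (A − λI)^k v = 0 for every generalised eigenvector v of λ).

  λ = 4: largest Jordan block has size 3, contributing (x − 4)^3

So m_A(x) = (x - 4)^3 = x^3 - 12*x^2 + 48*x - 64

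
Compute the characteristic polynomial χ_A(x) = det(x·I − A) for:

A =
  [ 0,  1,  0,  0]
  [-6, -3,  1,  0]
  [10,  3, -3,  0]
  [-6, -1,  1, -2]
x^4 + 8*x^3 + 24*x^2 + 32*x + 16

Expanding det(x·I − A) (e.g. by cofactor expansion or by noting that A is similar to its Jordan form J, which has the same characteristic polynomial as A) gives
  χ_A(x) = x^4 + 8*x^3 + 24*x^2 + 32*x + 16
which factors as (x + 2)^4. The eigenvalues (with algebraic multiplicities) are λ = -2 with multiplicity 4.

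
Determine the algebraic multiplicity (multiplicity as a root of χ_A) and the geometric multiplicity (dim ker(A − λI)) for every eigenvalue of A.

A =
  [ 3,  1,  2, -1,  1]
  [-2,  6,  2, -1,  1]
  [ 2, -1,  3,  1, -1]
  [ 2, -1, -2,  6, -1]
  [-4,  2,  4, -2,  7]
λ = 5: alg = 5, geom = 4

Step 1 — factor the characteristic polynomial to read off the algebraic multiplicities:
  χ_A(x) = (x - 5)^5

Step 2 — compute geometric multiplicities via the rank-nullity identity g(λ) = n − rank(A − λI):
  rank(A − (5)·I) = 1, so dim ker(A − (5)·I) = n − 1 = 4

Summary:
  λ = 5: algebraic multiplicity = 5, geometric multiplicity = 4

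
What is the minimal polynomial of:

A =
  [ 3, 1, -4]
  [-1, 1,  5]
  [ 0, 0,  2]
x^3 - 6*x^2 + 12*x - 8

The characteristic polynomial is χ_A(x) = (x - 2)^3, so the eigenvalues are known. The minimal polynomial is
  m_A(x) = Π_λ (x − λ)^{k_λ}
where k_λ is the size of the *largest* Jordan block for λ (equivalently, the smallest k with (A − λI)^k v = 0 for every generalised eigenvector v of λ).

  λ = 2: largest Jordan block has size 3, contributing (x − 2)^3

So m_A(x) = (x - 2)^3 = x^3 - 6*x^2 + 12*x - 8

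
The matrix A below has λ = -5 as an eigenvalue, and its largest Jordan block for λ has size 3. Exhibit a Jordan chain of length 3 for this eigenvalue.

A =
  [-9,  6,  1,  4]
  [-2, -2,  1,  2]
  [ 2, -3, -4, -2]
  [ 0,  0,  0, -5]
A Jordan chain for λ = -5 of length 3:
v_1 = (6, 4, 0, 0)ᵀ
v_2 = (-4, -2, 2, 0)ᵀ
v_3 = (1, 0, 0, 0)ᵀ

Let N = A − (-5)·I. We want v_3 with N^3 v_3 = 0 but N^2 v_3 ≠ 0; then v_{j-1} := N · v_j for j = 3, …, 2.

Pick v_3 = (1, 0, 0, 0)ᵀ.
Then v_2 = N · v_3 = (-4, -2, 2, 0)ᵀ.
Then v_1 = N · v_2 = (6, 4, 0, 0)ᵀ.

Sanity check: (A − (-5)·I) v_1 = (0, 0, 0, 0)ᵀ = 0. ✓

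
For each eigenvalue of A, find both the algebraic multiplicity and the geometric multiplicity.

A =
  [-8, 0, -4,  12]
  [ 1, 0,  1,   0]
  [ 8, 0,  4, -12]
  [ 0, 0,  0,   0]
λ = -4: alg = 1, geom = 1; λ = 0: alg = 3, geom = 2

Step 1 — factor the characteristic polynomial to read off the algebraic multiplicities:
  χ_A(x) = x^3*(x + 4)

Step 2 — compute geometric multiplicities via the rank-nullity identity g(λ) = n − rank(A − λI):
  rank(A − (-4)·I) = 3, so dim ker(A − (-4)·I) = n − 3 = 1
  rank(A − (0)·I) = 2, so dim ker(A − (0)·I) = n − 2 = 2

Summary:
  λ = -4: algebraic multiplicity = 1, geometric multiplicity = 1
  λ = 0: algebraic multiplicity = 3, geometric multiplicity = 2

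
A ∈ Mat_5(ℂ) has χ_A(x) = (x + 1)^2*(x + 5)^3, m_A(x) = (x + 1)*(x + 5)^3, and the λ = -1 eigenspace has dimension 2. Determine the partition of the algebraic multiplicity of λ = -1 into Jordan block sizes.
Block sizes for λ = -1: [1, 1]

Step 1 — from the characteristic polynomial, algebraic multiplicity of λ = -1 is 2. From dim ker(A − (-1)·I) = 2, there are exactly 2 Jordan blocks for λ = -1.
Step 2 — from the minimal polynomial, the factor (x + 1) tells us the largest block for λ = -1 has size 1.
Step 3 — with total size 2, 2 blocks, and largest block 1, the block sizes (in nonincreasing order) are [1, 1].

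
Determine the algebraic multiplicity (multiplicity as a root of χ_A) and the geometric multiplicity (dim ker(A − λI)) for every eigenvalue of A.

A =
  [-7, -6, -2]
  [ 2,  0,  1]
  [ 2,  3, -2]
λ = -3: alg = 3, geom = 2

Step 1 — factor the characteristic polynomial to read off the algebraic multiplicities:
  χ_A(x) = (x + 3)^3

Step 2 — compute geometric multiplicities via the rank-nullity identity g(λ) = n − rank(A − λI):
  rank(A − (-3)·I) = 1, so dim ker(A − (-3)·I) = n − 1 = 2

Summary:
  λ = -3: algebraic multiplicity = 3, geometric multiplicity = 2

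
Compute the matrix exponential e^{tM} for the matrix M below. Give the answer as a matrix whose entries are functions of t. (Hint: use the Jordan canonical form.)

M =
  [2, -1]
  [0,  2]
e^{tM} =
  [exp(2*t), -t*exp(2*t)]
  [0, exp(2*t)]

Strategy: write M = P · J · P⁻¹ where J is a Jordan canonical form, so e^{tM} = P · e^{tJ} · P⁻¹, and e^{tJ} can be computed block-by-block.

M has Jordan form
J =
  [2, 1]
  [0, 2]
(up to reordering of blocks).

Per-block formulas:
  For a 2×2 Jordan block J_2(2): exp(t · J_2(2)) = e^(2t)·(I + t·N), where N is the 2×2 nilpotent shift.

After assembling e^{tJ} and conjugating by P, we get:

e^{tM} =
  [exp(2*t), -t*exp(2*t)]
  [0, exp(2*t)]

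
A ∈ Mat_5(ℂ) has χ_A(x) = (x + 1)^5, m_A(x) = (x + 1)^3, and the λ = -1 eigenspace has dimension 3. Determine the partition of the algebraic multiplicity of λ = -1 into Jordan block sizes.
Block sizes for λ = -1: [3, 1, 1]

Step 1 — from the characteristic polynomial, algebraic multiplicity of λ = -1 is 5. From dim ker(A − (-1)·I) = 3, there are exactly 3 Jordan blocks for λ = -1.
Step 2 — from the minimal polynomial, the factor (x + 1)^3 tells us the largest block for λ = -1 has size 3.
Step 3 — with total size 5, 3 blocks, and largest block 3, the block sizes (in nonincreasing order) are [3, 1, 1].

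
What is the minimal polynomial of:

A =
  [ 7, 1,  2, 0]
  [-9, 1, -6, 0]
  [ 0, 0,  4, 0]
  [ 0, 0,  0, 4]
x^2 - 8*x + 16

The characteristic polynomial is χ_A(x) = (x - 4)^4, so the eigenvalues are known. The minimal polynomial is
  m_A(x) = Π_λ (x − λ)^{k_λ}
where k_λ is the size of the *largest* Jordan block for λ (equivalently, the smallest k with (A − λI)^k v = 0 for every generalised eigenvector v of λ).

  λ = 4: largest Jordan block has size 2, contributing (x − 4)^2

So m_A(x) = (x - 4)^2 = x^2 - 8*x + 16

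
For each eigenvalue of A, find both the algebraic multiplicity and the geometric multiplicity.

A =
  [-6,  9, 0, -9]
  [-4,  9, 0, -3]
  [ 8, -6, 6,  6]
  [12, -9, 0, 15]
λ = 6: alg = 4, geom = 3

Step 1 — factor the characteristic polynomial to read off the algebraic multiplicities:
  χ_A(x) = (x - 6)^4

Step 2 — compute geometric multiplicities via the rank-nullity identity g(λ) = n − rank(A − λI):
  rank(A − (6)·I) = 1, so dim ker(A − (6)·I) = n − 1 = 3

Summary:
  λ = 6: algebraic multiplicity = 4, geometric multiplicity = 3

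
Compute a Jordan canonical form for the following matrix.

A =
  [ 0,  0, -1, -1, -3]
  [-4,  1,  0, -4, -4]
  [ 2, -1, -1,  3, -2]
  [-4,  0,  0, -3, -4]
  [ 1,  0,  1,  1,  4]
J_1(-3) ⊕ J_3(1) ⊕ J_1(1)

The characteristic polynomial is
  det(x·I − A) = x^5 - x^4 - 6*x^3 + 14*x^2 - 11*x + 3 = (x - 1)^4*(x + 3)

Eigenvalues and multiplicities (the geometric multiplicity of λ is n − rank(A − λI), which equals the number of Jordan blocks for λ):
  λ = -3: algebraic multiplicity = 1, geometric multiplicity = 1
  λ = 1: algebraic multiplicity = 4, geometric multiplicity = 2

Determining the block sizes for each eigenvalue:
  λ = -3: one block (gm = 1), so the single block has size am = 1 → block sizes [1]
  λ = 1: with am = 4 and gm = 2, the partition is not yet determined (e.g. several partitions of 4 into 2 parts exist). Let N = A − (1)·I. Computing rank(N^1) = 3, rank(N^2) = 2, rank(N^3) = 1; the number of blocks of size ≥ j is rank(N^{j−1}) − rank(N^j), giving [2, 1, 1]. So we have 1 block(s) of size 3, 1 block(s) of size 1 → block sizes [3, 1]

Assembling the blocks gives a Jordan form
J =
  [-3, 0, 0, 0, 0]
  [ 0, 1, 1, 0, 0]
  [ 0, 0, 1, 1, 0]
  [ 0, 0, 0, 1, 0]
  [ 0, 0, 0, 0, 1]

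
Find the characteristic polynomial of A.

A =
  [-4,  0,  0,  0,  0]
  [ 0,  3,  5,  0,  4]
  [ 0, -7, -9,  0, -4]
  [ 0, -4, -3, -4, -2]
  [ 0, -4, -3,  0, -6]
x^5 + 20*x^4 + 160*x^3 + 640*x^2 + 1280*x + 1024

Expanding det(x·I − A) (e.g. by cofactor expansion or by noting that A is similar to its Jordan form J, which has the same characteristic polynomial as A) gives
  χ_A(x) = x^5 + 20*x^4 + 160*x^3 + 640*x^2 + 1280*x + 1024
which factors as (x + 4)^5. The eigenvalues (with algebraic multiplicities) are λ = -4 with multiplicity 5.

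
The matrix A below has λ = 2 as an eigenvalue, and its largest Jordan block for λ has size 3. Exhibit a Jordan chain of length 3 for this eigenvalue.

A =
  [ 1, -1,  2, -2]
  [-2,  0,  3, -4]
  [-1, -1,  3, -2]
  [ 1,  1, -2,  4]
A Jordan chain for λ = 2 of length 3:
v_1 = (-1, -1, 0, 1)ᵀ
v_2 = (-1, -2, -1, 1)ᵀ
v_3 = (1, 0, 0, 0)ᵀ

Let N = A − (2)·I. We want v_3 with N^3 v_3 = 0 but N^2 v_3 ≠ 0; then v_{j-1} := N · v_j for j = 3, …, 2.

Pick v_3 = (1, 0, 0, 0)ᵀ.
Then v_2 = N · v_3 = (-1, -2, -1, 1)ᵀ.
Then v_1 = N · v_2 = (-1, -1, 0, 1)ᵀ.

Sanity check: (A − (2)·I) v_1 = (0, 0, 0, 0)ᵀ = 0. ✓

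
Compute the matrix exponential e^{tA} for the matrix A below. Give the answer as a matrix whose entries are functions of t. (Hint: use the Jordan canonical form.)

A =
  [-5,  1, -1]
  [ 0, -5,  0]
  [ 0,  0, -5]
e^{tA} =
  [exp(-5*t), t*exp(-5*t), -t*exp(-5*t)]
  [0, exp(-5*t), 0]
  [0, 0, exp(-5*t)]

Strategy: write A = P · J · P⁻¹ where J is a Jordan canonical form, so e^{tA} = P · e^{tJ} · P⁻¹, and e^{tJ} can be computed block-by-block.

A has Jordan form
J =
  [-5,  1,  0]
  [ 0, -5,  0]
  [ 0,  0, -5]
(up to reordering of blocks).

Per-block formulas:
  For a 2×2 Jordan block J_2(-5): exp(t · J_2(-5)) = e^(-5t)·(I + t·N), where N is the 2×2 nilpotent shift.
  For a 1×1 block at λ = -5: exp(t · [-5]) = [e^(-5t)].

After assembling e^{tJ} and conjugating by P, we get:

e^{tA} =
  [exp(-5*t), t*exp(-5*t), -t*exp(-5*t)]
  [0, exp(-5*t), 0]
  [0, 0, exp(-5*t)]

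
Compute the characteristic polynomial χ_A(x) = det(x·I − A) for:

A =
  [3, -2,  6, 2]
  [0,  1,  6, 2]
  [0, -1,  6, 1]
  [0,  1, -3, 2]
x^4 - 12*x^3 + 54*x^2 - 108*x + 81

Expanding det(x·I − A) (e.g. by cofactor expansion or by noting that A is similar to its Jordan form J, which has the same characteristic polynomial as A) gives
  χ_A(x) = x^4 - 12*x^3 + 54*x^2 - 108*x + 81
which factors as (x - 3)^4. The eigenvalues (with algebraic multiplicities) are λ = 3 with multiplicity 4.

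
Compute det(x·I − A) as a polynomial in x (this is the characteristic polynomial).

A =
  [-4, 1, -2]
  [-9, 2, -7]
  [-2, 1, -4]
x^3 + 6*x^2 + 12*x + 8

Expanding det(x·I − A) (e.g. by cofactor expansion or by noting that A is similar to its Jordan form J, which has the same characteristic polynomial as A) gives
  χ_A(x) = x^3 + 6*x^2 + 12*x + 8
which factors as (x + 2)^3. The eigenvalues (with algebraic multiplicities) are λ = -2 with multiplicity 3.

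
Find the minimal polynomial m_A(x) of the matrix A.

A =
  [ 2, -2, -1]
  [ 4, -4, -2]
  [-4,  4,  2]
x^2

The characteristic polynomial is χ_A(x) = x^3, so the eigenvalues are known. The minimal polynomial is
  m_A(x) = Π_λ (x − λ)^{k_λ}
where k_λ is the size of the *largest* Jordan block for λ (equivalently, the smallest k with (A − λI)^k v = 0 for every generalised eigenvector v of λ).

  λ = 0: largest Jordan block has size 2, contributing (x − 0)^2

So m_A(x) = x^2 = x^2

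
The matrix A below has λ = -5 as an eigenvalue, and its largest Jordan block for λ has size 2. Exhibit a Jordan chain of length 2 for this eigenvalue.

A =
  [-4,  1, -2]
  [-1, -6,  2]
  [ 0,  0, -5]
A Jordan chain for λ = -5 of length 2:
v_1 = (1, -1, 0)ᵀ
v_2 = (1, 0, 0)ᵀ

Let N = A − (-5)·I. We want v_2 with N^2 v_2 = 0 but N^1 v_2 ≠ 0; then v_{j-1} := N · v_j for j = 2, …, 2.

Pick v_2 = (1, 0, 0)ᵀ.
Then v_1 = N · v_2 = (1, -1, 0)ᵀ.

Sanity check: (A − (-5)·I) v_1 = (0, 0, 0)ᵀ = 0. ✓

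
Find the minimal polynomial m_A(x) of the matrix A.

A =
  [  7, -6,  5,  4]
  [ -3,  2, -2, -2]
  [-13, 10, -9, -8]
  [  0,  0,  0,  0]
x^3

The characteristic polynomial is χ_A(x) = x^4, so the eigenvalues are known. The minimal polynomial is
  m_A(x) = Π_λ (x − λ)^{k_λ}
where k_λ is the size of the *largest* Jordan block for λ (equivalently, the smallest k with (A − λI)^k v = 0 for every generalised eigenvector v of λ).

  λ = 0: largest Jordan block has size 3, contributing (x − 0)^3

So m_A(x) = x^3 = x^3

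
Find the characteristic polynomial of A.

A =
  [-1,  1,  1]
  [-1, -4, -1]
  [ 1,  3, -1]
x^3 + 6*x^2 + 12*x + 8

Expanding det(x·I − A) (e.g. by cofactor expansion or by noting that A is similar to its Jordan form J, which has the same characteristic polynomial as A) gives
  χ_A(x) = x^3 + 6*x^2 + 12*x + 8
which factors as (x + 2)^3. The eigenvalues (with algebraic multiplicities) are λ = -2 with multiplicity 3.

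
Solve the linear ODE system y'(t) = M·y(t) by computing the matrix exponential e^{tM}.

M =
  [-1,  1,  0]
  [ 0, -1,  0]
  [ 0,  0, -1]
e^{tM} =
  [exp(-t), t*exp(-t), 0]
  [0, exp(-t), 0]
  [0, 0, exp(-t)]

Strategy: write M = P · J · P⁻¹ where J is a Jordan canonical form, so e^{tM} = P · e^{tJ} · P⁻¹, and e^{tJ} can be computed block-by-block.

M has Jordan form
J =
  [-1,  1,  0]
  [ 0, -1,  0]
  [ 0,  0, -1]
(up to reordering of blocks).

Per-block formulas:
  For a 2×2 Jordan block J_2(-1): exp(t · J_2(-1)) = e^(-1t)·(I + t·N), where N is the 2×2 nilpotent shift.
  For a 1×1 block at λ = -1: exp(t · [-1]) = [e^(-1t)].

After assembling e^{tJ} and conjugating by P, we get:

e^{tM} =
  [exp(-t), t*exp(-t), 0]
  [0, exp(-t), 0]
  [0, 0, exp(-t)]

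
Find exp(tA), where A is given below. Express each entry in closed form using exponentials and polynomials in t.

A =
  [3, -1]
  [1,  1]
e^{tA} =
  [t*exp(2*t) + exp(2*t), -t*exp(2*t)]
  [t*exp(2*t), -t*exp(2*t) + exp(2*t)]

Strategy: write A = P · J · P⁻¹ where J is a Jordan canonical form, so e^{tA} = P · e^{tJ} · P⁻¹, and e^{tJ} can be computed block-by-block.

A has Jordan form
J =
  [2, 1]
  [0, 2]
(up to reordering of blocks).

Per-block formulas:
  For a 2×2 Jordan block J_2(2): exp(t · J_2(2)) = e^(2t)·(I + t·N), where N is the 2×2 nilpotent shift.

After assembling e^{tJ} and conjugating by P, we get:

e^{tA} =
  [t*exp(2*t) + exp(2*t), -t*exp(2*t)]
  [t*exp(2*t), -t*exp(2*t) + exp(2*t)]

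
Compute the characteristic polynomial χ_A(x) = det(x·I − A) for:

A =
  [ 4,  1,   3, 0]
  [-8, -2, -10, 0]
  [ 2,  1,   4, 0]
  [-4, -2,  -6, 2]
x^4 - 8*x^3 + 24*x^2 - 32*x + 16

Expanding det(x·I − A) (e.g. by cofactor expansion or by noting that A is similar to its Jordan form J, which has the same characteristic polynomial as A) gives
  χ_A(x) = x^4 - 8*x^3 + 24*x^2 - 32*x + 16
which factors as (x - 2)^4. The eigenvalues (with algebraic multiplicities) are λ = 2 with multiplicity 4.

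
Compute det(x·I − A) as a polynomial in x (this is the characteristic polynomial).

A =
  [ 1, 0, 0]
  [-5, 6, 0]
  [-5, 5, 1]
x^3 - 8*x^2 + 13*x - 6

Expanding det(x·I − A) (e.g. by cofactor expansion or by noting that A is similar to its Jordan form J, which has the same characteristic polynomial as A) gives
  χ_A(x) = x^3 - 8*x^2 + 13*x - 6
which factors as (x - 6)*(x - 1)^2. The eigenvalues (with algebraic multiplicities) are λ = 1 with multiplicity 2, λ = 6 with multiplicity 1.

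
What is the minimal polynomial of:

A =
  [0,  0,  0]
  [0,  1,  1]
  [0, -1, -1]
x^2

The characteristic polynomial is χ_A(x) = x^3, so the eigenvalues are known. The minimal polynomial is
  m_A(x) = Π_λ (x − λ)^{k_λ}
where k_λ is the size of the *largest* Jordan block for λ (equivalently, the smallest k with (A − λI)^k v = 0 for every generalised eigenvector v of λ).

  λ = 0: largest Jordan block has size 2, contributing (x − 0)^2

So m_A(x) = x^2 = x^2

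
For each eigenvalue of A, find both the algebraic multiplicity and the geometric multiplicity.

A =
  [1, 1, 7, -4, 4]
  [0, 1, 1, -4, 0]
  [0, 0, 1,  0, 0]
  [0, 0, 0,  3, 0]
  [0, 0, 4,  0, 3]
λ = 1: alg = 3, geom = 1; λ = 3: alg = 2, geom = 2

Step 1 — factor the characteristic polynomial to read off the algebraic multiplicities:
  χ_A(x) = (x - 3)^2*(x - 1)^3

Step 2 — compute geometric multiplicities via the rank-nullity identity g(λ) = n − rank(A − λI):
  rank(A − (1)·I) = 4, so dim ker(A − (1)·I) = n − 4 = 1
  rank(A − (3)·I) = 3, so dim ker(A − (3)·I) = n − 3 = 2

Summary:
  λ = 1: algebraic multiplicity = 3, geometric multiplicity = 1
  λ = 3: algebraic multiplicity = 2, geometric multiplicity = 2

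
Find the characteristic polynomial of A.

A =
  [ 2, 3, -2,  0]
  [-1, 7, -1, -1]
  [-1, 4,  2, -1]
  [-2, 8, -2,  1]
x^4 - 12*x^3 + 54*x^2 - 108*x + 81

Expanding det(x·I − A) (e.g. by cofactor expansion or by noting that A is similar to its Jordan form J, which has the same characteristic polynomial as A) gives
  χ_A(x) = x^4 - 12*x^3 + 54*x^2 - 108*x + 81
which factors as (x - 3)^4. The eigenvalues (with algebraic multiplicities) are λ = 3 with multiplicity 4.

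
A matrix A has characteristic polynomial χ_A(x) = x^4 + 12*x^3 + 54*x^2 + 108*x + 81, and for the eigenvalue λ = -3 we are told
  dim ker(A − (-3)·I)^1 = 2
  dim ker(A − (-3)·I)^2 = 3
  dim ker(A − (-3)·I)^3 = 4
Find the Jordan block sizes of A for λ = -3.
Block sizes for λ = -3: [3, 1]

From the dimensions of kernels of powers, the number of Jordan blocks of size at least j is d_j − d_{j−1} where d_j = dim ker(N^j) (with d_0 = 0). Computing the differences gives [2, 1, 1].
The number of blocks of size exactly k is (#blocks of size ≥ k) − (#blocks of size ≥ k + 1), so the partition is: 1 block(s) of size 1, 1 block(s) of size 3.
In nonincreasing order the block sizes are [3, 1].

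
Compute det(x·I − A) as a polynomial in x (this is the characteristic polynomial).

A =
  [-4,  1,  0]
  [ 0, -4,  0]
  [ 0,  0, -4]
x^3 + 12*x^2 + 48*x + 64

Expanding det(x·I − A) (e.g. by cofactor expansion or by noting that A is similar to its Jordan form J, which has the same characteristic polynomial as A) gives
  χ_A(x) = x^3 + 12*x^2 + 48*x + 64
which factors as (x + 4)^3. The eigenvalues (with algebraic multiplicities) are λ = -4 with multiplicity 3.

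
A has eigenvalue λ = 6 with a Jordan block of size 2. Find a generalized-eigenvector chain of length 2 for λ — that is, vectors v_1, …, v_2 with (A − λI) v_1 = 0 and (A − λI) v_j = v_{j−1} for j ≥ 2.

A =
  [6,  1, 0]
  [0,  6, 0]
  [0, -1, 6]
A Jordan chain for λ = 6 of length 2:
v_1 = (1, 0, -1)ᵀ
v_2 = (0, 1, 0)ᵀ

Let N = A − (6)·I. We want v_2 with N^2 v_2 = 0 but N^1 v_2 ≠ 0; then v_{j-1} := N · v_j for j = 2, …, 2.

Pick v_2 = (0, 1, 0)ᵀ.
Then v_1 = N · v_2 = (1, 0, -1)ᵀ.

Sanity check: (A − (6)·I) v_1 = (0, 0, 0)ᵀ = 0. ✓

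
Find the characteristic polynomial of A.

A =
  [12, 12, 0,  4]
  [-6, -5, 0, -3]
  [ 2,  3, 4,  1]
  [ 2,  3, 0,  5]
x^4 - 16*x^3 + 96*x^2 - 256*x + 256

Expanding det(x·I − A) (e.g. by cofactor expansion or by noting that A is similar to its Jordan form J, which has the same characteristic polynomial as A) gives
  χ_A(x) = x^4 - 16*x^3 + 96*x^2 - 256*x + 256
which factors as (x - 4)^4. The eigenvalues (with algebraic multiplicities) are λ = 4 with multiplicity 4.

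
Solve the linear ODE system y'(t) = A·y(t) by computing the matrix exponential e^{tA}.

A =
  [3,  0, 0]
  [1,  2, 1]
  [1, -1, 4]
e^{tA} =
  [exp(3*t), 0, 0]
  [t*exp(3*t), -t*exp(3*t) + exp(3*t), t*exp(3*t)]
  [t*exp(3*t), -t*exp(3*t), t*exp(3*t) + exp(3*t)]

Strategy: write A = P · J · P⁻¹ where J is a Jordan canonical form, so e^{tA} = P · e^{tJ} · P⁻¹, and e^{tJ} can be computed block-by-block.

A has Jordan form
J =
  [3, 1, 0]
  [0, 3, 0]
  [0, 0, 3]
(up to reordering of blocks).

Per-block formulas:
  For a 1×1 block at λ = 3: exp(t · [3]) = [e^(3t)].
  For a 2×2 Jordan block J_2(3): exp(t · J_2(3)) = e^(3t)·(I + t·N), where N is the 2×2 nilpotent shift.

After assembling e^{tJ} and conjugating by P, we get:

e^{tA} =
  [exp(3*t), 0, 0]
  [t*exp(3*t), -t*exp(3*t) + exp(3*t), t*exp(3*t)]
  [t*exp(3*t), -t*exp(3*t), t*exp(3*t) + exp(3*t)]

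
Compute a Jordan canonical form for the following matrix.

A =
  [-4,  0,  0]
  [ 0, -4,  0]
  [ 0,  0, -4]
J_1(-4) ⊕ J_1(-4) ⊕ J_1(-4)

The characteristic polynomial is
  det(x·I − A) = x^3 + 12*x^2 + 48*x + 64 = (x + 4)^3

Eigenvalues and multiplicities (the geometric multiplicity of λ is n − rank(A − λI), which equals the number of Jordan blocks for λ):
  λ = -4: algebraic multiplicity = 3, geometric multiplicity = 3

Determining the block sizes for each eigenvalue:
  λ = -4: gm = am = 3, so every block has size 1 → block sizes [1, 1, 1]

Assembling the blocks gives a Jordan form
J =
  [-4,  0,  0]
  [ 0, -4,  0]
  [ 0,  0, -4]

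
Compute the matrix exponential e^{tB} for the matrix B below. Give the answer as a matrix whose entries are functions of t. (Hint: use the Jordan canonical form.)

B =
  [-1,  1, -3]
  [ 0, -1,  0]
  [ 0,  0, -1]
e^{tB} =
  [exp(-t), t*exp(-t), -3*t*exp(-t)]
  [0, exp(-t), 0]
  [0, 0, exp(-t)]

Strategy: write B = P · J · P⁻¹ where J is a Jordan canonical form, so e^{tB} = P · e^{tJ} · P⁻¹, and e^{tJ} can be computed block-by-block.

B has Jordan form
J =
  [-1,  1,  0]
  [ 0, -1,  0]
  [ 0,  0, -1]
(up to reordering of blocks).

Per-block formulas:
  For a 2×2 Jordan block J_2(-1): exp(t · J_2(-1)) = e^(-1t)·(I + t·N), where N is the 2×2 nilpotent shift.
  For a 1×1 block at λ = -1: exp(t · [-1]) = [e^(-1t)].

After assembling e^{tJ} and conjugating by P, we get:

e^{tB} =
  [exp(-t), t*exp(-t), -3*t*exp(-t)]
  [0, exp(-t), 0]
  [0, 0, exp(-t)]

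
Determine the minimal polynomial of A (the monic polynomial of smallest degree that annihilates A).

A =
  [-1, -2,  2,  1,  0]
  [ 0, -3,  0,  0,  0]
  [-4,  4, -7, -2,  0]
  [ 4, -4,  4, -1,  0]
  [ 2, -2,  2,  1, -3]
x^2 + 6*x + 9

The characteristic polynomial is χ_A(x) = (x + 3)^5, so the eigenvalues are known. The minimal polynomial is
  m_A(x) = Π_λ (x − λ)^{k_λ}
where k_λ is the size of the *largest* Jordan block for λ (equivalently, the smallest k with (A − λI)^k v = 0 for every generalised eigenvector v of λ).

  λ = -3: largest Jordan block has size 2, contributing (x + 3)^2

So m_A(x) = (x + 3)^2 = x^2 + 6*x + 9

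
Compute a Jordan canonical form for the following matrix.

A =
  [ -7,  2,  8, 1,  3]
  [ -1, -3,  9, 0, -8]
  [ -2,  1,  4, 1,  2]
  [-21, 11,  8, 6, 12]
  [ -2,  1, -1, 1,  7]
J_2(-4) ⊕ J_2(5) ⊕ J_1(5)

The characteristic polynomial is
  det(x·I − A) = x^5 - 7*x^4 - 29*x^3 + 235*x^2 + 200*x - 2000 = (x - 5)^3*(x + 4)^2

Eigenvalues and multiplicities (the geometric multiplicity of λ is n − rank(A − λI), which equals the number of Jordan blocks for λ):
  λ = -4: algebraic multiplicity = 2, geometric multiplicity = 1
  λ = 5: algebraic multiplicity = 3, geometric multiplicity = 2

Determining the block sizes for each eigenvalue:
  λ = -4: one block (gm = 1), so the single block has size am = 2 → block sizes [2]
  λ = 5: 2 blocks summing to 3 forces exactly one block of size 2 and the rest size 1 → block sizes [2, 1]

Assembling the blocks gives a Jordan form
J =
  [-4,  1, 0, 0, 0]
  [ 0, -4, 0, 0, 0]
  [ 0,  0, 5, 1, 0]
  [ 0,  0, 0, 5, 0]
  [ 0,  0, 0, 0, 5]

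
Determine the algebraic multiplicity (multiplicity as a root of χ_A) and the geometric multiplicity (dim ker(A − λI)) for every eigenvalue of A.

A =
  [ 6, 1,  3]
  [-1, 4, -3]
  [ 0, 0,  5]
λ = 5: alg = 3, geom = 2

Step 1 — factor the characteristic polynomial to read off the algebraic multiplicities:
  χ_A(x) = (x - 5)^3

Step 2 — compute geometric multiplicities via the rank-nullity identity g(λ) = n − rank(A − λI):
  rank(A − (5)·I) = 1, so dim ker(A − (5)·I) = n − 1 = 2

Summary:
  λ = 5: algebraic multiplicity = 3, geometric multiplicity = 2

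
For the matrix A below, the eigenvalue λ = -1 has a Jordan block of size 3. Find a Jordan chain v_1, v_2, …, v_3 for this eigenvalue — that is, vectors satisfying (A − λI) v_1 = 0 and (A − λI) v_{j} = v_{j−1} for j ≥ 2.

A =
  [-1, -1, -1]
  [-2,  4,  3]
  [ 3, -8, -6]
A Jordan chain for λ = -1 of length 3:
v_1 = (-1, -1, 1)ᵀ
v_2 = (0, -2, 3)ᵀ
v_3 = (1, 0, 0)ᵀ

Let N = A − (-1)·I. We want v_3 with N^3 v_3 = 0 but N^2 v_3 ≠ 0; then v_{j-1} := N · v_j for j = 3, …, 2.

Pick v_3 = (1, 0, 0)ᵀ.
Then v_2 = N · v_3 = (0, -2, 3)ᵀ.
Then v_1 = N · v_2 = (-1, -1, 1)ᵀ.

Sanity check: (A − (-1)·I) v_1 = (0, 0, 0)ᵀ = 0. ✓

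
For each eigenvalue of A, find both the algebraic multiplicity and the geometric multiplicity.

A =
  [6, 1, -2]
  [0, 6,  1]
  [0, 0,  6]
λ = 6: alg = 3, geom = 1

Step 1 — factor the characteristic polynomial to read off the algebraic multiplicities:
  χ_A(x) = (x - 6)^3

Step 2 — compute geometric multiplicities via the rank-nullity identity g(λ) = n − rank(A − λI):
  rank(A − (6)·I) = 2, so dim ker(A − (6)·I) = n − 2 = 1

Summary:
  λ = 6: algebraic multiplicity = 3, geometric multiplicity = 1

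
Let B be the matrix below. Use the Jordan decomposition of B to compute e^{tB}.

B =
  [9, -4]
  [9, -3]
e^{tB} =
  [6*t*exp(3*t) + exp(3*t), -4*t*exp(3*t)]
  [9*t*exp(3*t), -6*t*exp(3*t) + exp(3*t)]

Strategy: write B = P · J · P⁻¹ where J is a Jordan canonical form, so e^{tB} = P · e^{tJ} · P⁻¹, and e^{tJ} can be computed block-by-block.

B has Jordan form
J =
  [3, 1]
  [0, 3]
(up to reordering of blocks).

Per-block formulas:
  For a 2×2 Jordan block J_2(3): exp(t · J_2(3)) = e^(3t)·(I + t·N), where N is the 2×2 nilpotent shift.

After assembling e^{tJ} and conjugating by P, we get:

e^{tB} =
  [6*t*exp(3*t) + exp(3*t), -4*t*exp(3*t)]
  [9*t*exp(3*t), -6*t*exp(3*t) + exp(3*t)]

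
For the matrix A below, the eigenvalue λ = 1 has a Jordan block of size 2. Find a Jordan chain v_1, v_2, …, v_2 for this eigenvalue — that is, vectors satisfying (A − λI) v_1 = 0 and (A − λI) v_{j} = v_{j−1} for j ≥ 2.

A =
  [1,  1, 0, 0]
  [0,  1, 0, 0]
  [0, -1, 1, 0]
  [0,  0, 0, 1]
A Jordan chain for λ = 1 of length 2:
v_1 = (1, 0, -1, 0)ᵀ
v_2 = (0, 1, 0, 0)ᵀ

Let N = A − (1)·I. We want v_2 with N^2 v_2 = 0 but N^1 v_2 ≠ 0; then v_{j-1} := N · v_j for j = 2, …, 2.

Pick v_2 = (0, 1, 0, 0)ᵀ.
Then v_1 = N · v_2 = (1, 0, -1, 0)ᵀ.

Sanity check: (A − (1)·I) v_1 = (0, 0, 0, 0)ᵀ = 0. ✓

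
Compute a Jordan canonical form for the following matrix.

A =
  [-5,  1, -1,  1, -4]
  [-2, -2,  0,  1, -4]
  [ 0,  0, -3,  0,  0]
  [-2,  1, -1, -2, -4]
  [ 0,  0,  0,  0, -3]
J_3(-3) ⊕ J_1(-3) ⊕ J_1(-3)

The characteristic polynomial is
  det(x·I − A) = x^5 + 15*x^4 + 90*x^3 + 270*x^2 + 405*x + 243 = (x + 3)^5

Eigenvalues and multiplicities (the geometric multiplicity of λ is n − rank(A − λI), which equals the number of Jordan blocks for λ):
  λ = -3: algebraic multiplicity = 5, geometric multiplicity = 3

Determining the block sizes for each eigenvalue:
  λ = -3: with am = 5 and gm = 3, the partition is not yet determined (e.g. several partitions of 5 into 3 parts exist). Let N = A − (-3)·I. Computing rank(N^1) = 2, rank(N^2) = 1, rank(N^3) = 0; the number of blocks of size ≥ j is rank(N^{j−1}) − rank(N^j), giving [3, 1, 1]. So we have 1 block(s) of size 3, 2 block(s) of size 1 → block sizes [3, 1, 1]

Assembling the blocks gives a Jordan form
J =
  [-3,  1,  0,  0,  0]
  [ 0, -3,  1,  0,  0]
  [ 0,  0, -3,  0,  0]
  [ 0,  0,  0, -3,  0]
  [ 0,  0,  0,  0, -3]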